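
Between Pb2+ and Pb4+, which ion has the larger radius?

Both ions have Z = 82 protons, but Pb4+ has lost more electrons, so its remaining electrons feel a larger effective nuclear charge per electron and are pulled in more tightly.
Higher positive charge → smaller ion, so Pb2+ > Pb4+.

Pb2+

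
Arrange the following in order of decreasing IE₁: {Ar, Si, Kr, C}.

Ar > Kr > C > Si

First ionization energy rises across a period (greater Z_eff holds electrons more tightly) and falls down a group (valence electrons are farther from the nucleus).
Neither a single period nor a single group — weigh both effects.
C > Si: C sits above Si in group 14, so the down-group effect alone puts C higher.
Kr > C: the two effects oppose for this pair; the across-period effect wins (1351 vs 1086 kJ/mol).
Ar > Kr: Ar sits above Kr in group 18, so the down-group effect alone puts Ar higher.
For reference (kJ/mol): C 1086, Si 786, Ar 1521, Kr 1351.
So from highest to lowest: Ar > Kr > C > Si.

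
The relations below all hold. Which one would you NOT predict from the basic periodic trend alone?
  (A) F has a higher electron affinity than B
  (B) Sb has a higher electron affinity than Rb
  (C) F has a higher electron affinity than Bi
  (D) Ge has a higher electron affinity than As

(D)

The general trend: electron affinity increases across a period and decreases down a group.
(A) F (period 2, group 17) vs B (period 2, group 13): the stated order agrees with the simple trend.
(B) Sb (period 5, group 15) vs Rb (period 5, group 1): the stated order agrees with the simple trend.
(C) F (period 2, group 17) vs Bi (period 6, group 15): the stated order agrees with the simple trend.
(D) Ge (period 4, group 14) vs As (period 4, group 15): the stated order contradicts the simple trend.
The exception is (D): adding an electron to As's half-filled 4p³ is unfavourable, so Ge (4p²) has the more exothermic EA.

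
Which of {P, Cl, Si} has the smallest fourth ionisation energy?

Si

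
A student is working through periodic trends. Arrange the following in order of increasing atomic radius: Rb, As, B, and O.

B is in period 2, group 13; O is in period 2, group 16; As is in period 4, group 15; Rb is in period 5, group 1.
Moving right in a period, electrons are added to the same shell under a stronger nuclear pull, so atoms get smaller; moving down, a new shell is opened and atoms get larger.
These span different periods and groups, so the two trends combine.
B > O: both are in period 2; the period trend gives B the larger value.
As > B: period and group pull opposite ways; the down-group shift dominates (121 vs 85 pm).
Rb > As: both effects reinforce here, so Rb is clearly the larger of the two.
Approximate values (pm): B 85, O 63, As 121, Rb 210.
So from smallest to largest: O < B < As < Rb.

O < B < As < Rb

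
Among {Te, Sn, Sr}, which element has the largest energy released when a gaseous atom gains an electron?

Te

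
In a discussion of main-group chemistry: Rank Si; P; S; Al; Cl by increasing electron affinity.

Al, P, Si, S, Cl

Al is in period 3, group 13; Si is in period 3, group 14; P is in period 3, group 15; S is in period 3, group 16; Cl is in period 3, group 17.
Atoms with high Z_eff and room in the valence shell (especially the halogens) have the most exothermic electron affinities.
All lie in period 3; the across-period trend (electron affinity increases left to right) applies, with the exception below.
Note the exception: Si has a higher electron affinity than P, contrary to the simple trend — adding an electron to P's half-filled 3p³ is unfavourable, so Si (3p²) has the more exothermic EA.
Tabulated electron affinity (kJ/mol): Al 42, Si 134, P 72, S 200, Cl 349.
So from lowest to highest: Al < P < Si < S < Cl.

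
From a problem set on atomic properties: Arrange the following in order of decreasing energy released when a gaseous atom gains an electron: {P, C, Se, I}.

I > Se > C > P

C is in period 2, group 14; P is in period 3, group 15; Se is in period 4, group 16; I is in period 5, group 17.
Atoms with high Z_eff and room in the valence shell (especially the halogens) have the most exothermic electron affinities.
A diagonal step moves right (one effect) and down (the opposite effect) at once.
C > P: the two effects oppose for this pair; the down-group effect wins (122 vs 72 kJ/mol).
Se > C: the two effects oppose for this pair; the across-period effect wins (195 vs 122 kJ/mol).
I > Se: the two effects oppose for this pair; the across-period effect wins (295 vs 195 kJ/mol).
For reference (kJ/mol): C 122, P 72, Se 195, I 295.
So from highest to lowest: I > Se > C > P.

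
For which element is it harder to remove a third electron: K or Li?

Li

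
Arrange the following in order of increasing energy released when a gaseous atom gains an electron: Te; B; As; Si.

B < As < Si < Te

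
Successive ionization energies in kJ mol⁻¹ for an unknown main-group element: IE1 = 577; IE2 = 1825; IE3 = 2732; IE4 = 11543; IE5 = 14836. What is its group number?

Group 13

Look for the largest jump between consecutive ionization energies: IE4/IE3 ≈ 4.2, far larger than any earlier ratio.
That jump marks the point where a core electron is being removed. So the atom has 3 valence electrons.
A main-group element with 3 valence electrons is in group 13.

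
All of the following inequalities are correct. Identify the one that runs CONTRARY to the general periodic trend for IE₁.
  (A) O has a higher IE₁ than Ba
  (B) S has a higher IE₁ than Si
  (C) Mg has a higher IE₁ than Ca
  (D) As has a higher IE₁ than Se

(D)

The general trend: IE₁ increases across a period and decreases down a group.
(A) O (period 2, group 16) vs Ba (period 6, group 2): the stated order agrees with the simple trend.
(B) S (period 3, group 16) vs Si (period 3, group 14): the stated order agrees with the simple trend.
(C) Mg (period 3, group 2) vs Ca (period 4, group 2): the stated order agrees with the simple trend.
(D) As (period 4, group 15) vs Se (period 4, group 16): the stated order contradicts the simple trend.
The exception is (D): Se (4p⁴) ionizes more easily than half-filled As (4p³).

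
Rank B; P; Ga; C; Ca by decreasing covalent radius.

Ca, Ga, P, B, C

B is in period 2, group 13; C is in period 2, group 14; P is in period 3, group 15; Ca is in period 4, group 2; Ga is in period 4, group 13.
Moving right in a period, electrons are added to the same shell under a stronger nuclear pull, so atoms get smaller; moving down, a new shell is opened and atoms get larger.
Neither a single period nor a single group — weigh both effects.
B > C: B lies to the left of C in period 2, so the across-period effect alone puts B larger.
P > B: period and group pull opposite ways; the down-group shift dominates (111 vs 85 pm).
Ga > P: relative to P, both the across-period and down-group shifts push Ga's atomic radius up.
Ca > Ga: Ca lies to the left of Ga in period 4, so the across-period effect alone puts Ca larger.
Approximate values (pm): B 85, C 75, P 111, Ca 171, Ga 124.
So from largest to smallest: Ca > Ga > P > B > C.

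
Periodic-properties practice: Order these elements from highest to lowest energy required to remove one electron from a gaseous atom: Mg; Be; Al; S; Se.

First ionization energy rises across a period (greater Z_eff holds electrons more tightly) and falls down a group (valence electrons are farther from the nucleus).
Here both period and group differ, so the two effects have to be weighed against each other.
Mg > Al: this pair runs against the simple trend — see the exception note.
Be > Mg: they share group 2; the group trend gives Be the larger value.
Se > Be: period and group pull opposite ways; the across-period shift dominates (941 vs 900 kJ/mol).
S > Se: S sits above Se in group 16, so the down-group effect alone puts S higher.
Note the exception: Mg has a higher first ionization energy than Al, contrary to the simple trend — Al's single 3p electron is easier to remove than one from Mg's filled 3s².
Approximate values (kJ/mol): Be 900, Mg 738, Al 578, S 1000, Se 941.
So from highest to lowest: S > Se > Be > Mg > Al.

S > Se > Be > Mg > Al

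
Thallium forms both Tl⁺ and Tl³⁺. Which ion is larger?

Both ions have Z = 81 protons, but Tl³⁺ has lost more electrons, so its remaining electrons feel a larger effective nuclear charge per electron and are pulled in more tightly.
Higher positive charge → smaller ion, so Tl⁺ > Tl³⁺.

Tl⁺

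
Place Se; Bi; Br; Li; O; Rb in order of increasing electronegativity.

Rb < Li < Bi < Se < Br < O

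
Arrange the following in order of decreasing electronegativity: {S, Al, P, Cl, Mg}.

Mg is in period 3, group 2; Al is in period 3, group 13; P is in period 3, group 15; S is in period 3, group 16; Cl is in period 3, group 17.
Atoms toward the upper right of the periodic table pull bonding electrons most strongly.
All lie in period 3, so electronegativity increases left to right.
So from highest to lowest: Cl > S > P > Al > Mg.

Cl > S > P > Al > Mg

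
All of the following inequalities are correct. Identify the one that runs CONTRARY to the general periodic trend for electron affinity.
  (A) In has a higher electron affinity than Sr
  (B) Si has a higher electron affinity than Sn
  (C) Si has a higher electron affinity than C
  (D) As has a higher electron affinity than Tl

(C)

The general trend: electron affinity increases across a period and decreases down a group.
(A) In (period 5, group 13) vs Sr (period 5, group 2): the stated order agrees with the simple trend.
(B) Si (period 3, group 14) vs Sn (period 5, group 14): the stated order agrees with the simple trend.
(C) Si (period 3, group 14) vs C (period 2, group 14): the stated order contradicts the simple trend.
(D) As (period 4, group 15) vs Tl (period 6, group 13): the stated order agrees with the simple trend.
The exception is (C): Si's larger, more diffuse 3p orbitals accept an added electron slightly more readily than C's compact 2p.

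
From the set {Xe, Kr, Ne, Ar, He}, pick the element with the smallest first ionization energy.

Xe

Removing the outermost electron gets harder across a period and easier down a group.
All are in group 18, so first ionization energy increases up the group.
The smallest first ionization energy among these belongs to Xe.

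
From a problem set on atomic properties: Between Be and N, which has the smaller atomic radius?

N

Atomic radius shrinks across a period as nuclear charge pulls the same shell inward, and grows down a group as new shells are added.
All lie in period 2, so atomic radius increases right to left.
So N has the smaller atomic radius (N < Be).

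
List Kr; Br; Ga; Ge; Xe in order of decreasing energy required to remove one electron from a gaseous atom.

Ga is in period 4, group 13; Ge is in period 4, group 14; Br is in period 4, group 17; Kr is in period 4, group 18; Xe is in period 5, group 18.
IE₁ increases left→right with effective nuclear charge and decreases top→bottom as the valence shell moves farther out.
These span different periods and groups, so the two trends combine.
Ge > Ga: Ge lies to the right of Ga in period 4, so the across-period effect alone puts Ge higher.
Br > Ge: both are in period 4; the period trend gives Br the larger value.
Xe > Br: the two effects oppose for this pair; the across-period effect wins (1170 vs 1140 kJ/mol).
Kr > Xe: they share group 18; the group trend gives Kr the larger value.
For reference (kJ/mol): Ga 579, Ge 762, Br 1140, Kr 1351, Xe 1170.
So from highest to lowest: Kr > Xe > Br > Ge > Ga.

Kr > Xe > Br > Ge > Ga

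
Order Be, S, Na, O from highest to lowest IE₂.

Consider each +1 ion: Be⁺ still has 1 valence electron; S⁺ still has 5 valence electrons; Na⁺ is the bare [Ne] core; O⁺ still has 5 valence electrons.
Core electrons are held far more tightly than valence electrons, so Na tops the IE_2 order.
Valence configurations: Be⁺ [He]2s¹, S⁺ [Ne]3s²3p³, O⁺ [He]2s²2p³.
Tabulated IE_2 (kJ/mol): Be 1757, S 2252, Na 4562, O 3388.
Overall IE_2 order: Be < S < O < Na.

Na > O > S > Be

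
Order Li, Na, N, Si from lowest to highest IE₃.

IE_3 is the cost of taking one more electron from the +2 cation: Li²⁺ is already 1 electron into the core; Na²⁺ is already 1 electron into the core; N²⁺ still has 3 valence electrons; Si²⁺ still has 2 valence electrons.
Pulling an electron out of a noble-gas core costs far more than removing a remaining valence electron, so Na and Li sit at the high end of IE_3.
Valence configurations: N²⁺ [He]2s²2p¹, Si²⁺ [Ne]3s².
Approximate IE_3 values (kJ/mol): Li 11815, Na 6910, N 4578, Si 3232.
Putting it together, IE_3: Si < N < Na < Li.

Si, N, Na, Li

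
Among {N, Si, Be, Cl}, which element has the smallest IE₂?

The second ionization energy removes an electron from the +1 ion. For each element: N⁺ still has 4 valence electrons; Si⁺ still has 3 valence electrons; Be⁺ still has 1 valence electron; Cl⁺ still has 6 valence electrons.
All are still removing valence electrons, so compare the +1 ions as you would atoms: IE_2 generally rises across a period (higher Z_eff) and falls down a group (larger shell), subject to the usual subshell exceptions.
Valence configurations: N⁺ [He]2s²2p², Si⁺ [Ne]3s²3p¹, Be⁺ [He]2s¹, Cl⁺ [Ne]3s²3p⁴.
Tabulated IE_2 (kJ/mol): N 2856, Si 1577, Be 1757, Cl 2298.
Hence IE_2: Si < Be < Cl < N.

Si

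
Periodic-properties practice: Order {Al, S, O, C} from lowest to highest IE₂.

Al, S, C, O

Consider each +1 ion: Al⁺ still has 2 valence electrons; S⁺ still has 5 valence electrons; O⁺ still has 5 valence electrons; C⁺ still has 3 valence electrons.
All are still removing valence electrons, so compare the +1 ions as you would atoms: IE_2 generally rises across a period (higher Z_eff) and falls down a group (larger shell), subject to the usual subshell exceptions.
Valence configurations: Al⁺ [Ne]3s², S⁺ [Ne]3s²3p³, O⁺ [He]2s²2p³, C⁺ [He]2s²2p¹.
Tabulated IE_2 (kJ/mol): Al 1817, S 2252, O 3388, C 2353.
So the second ionization energies run Al < S < C < O.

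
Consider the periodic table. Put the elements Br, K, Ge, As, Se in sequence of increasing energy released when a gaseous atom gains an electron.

K, As, Ge, Se, Br

K is in period 4, group 1; Ge is in period 4, group 14; As is in period 4, group 15; Se is in period 4, group 16; Br is in period 4, group 17.
Adding an electron releases more energy for atoms nearer the top right (short of the noble gases).
All lie in period 4; the across-period trend (electron affinity increases left to right) applies, with the exception below.
Note the exception: Ge has a higher electron affinity than As, contrary to the simple trend — adding an electron to As's half-filled 4p³ is unfavourable, so Ge (4p²) has the more exothermic EA.
Approximate values (kJ/mol): K 48, Ge 119, As 78, Se 195, Br 325.
So from lowest to highest: K < As < Ge < Se < Br.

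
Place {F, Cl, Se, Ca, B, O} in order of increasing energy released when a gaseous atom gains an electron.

Electron affinity generally becomes more exothermic across a period toward the halogens and less exothermic down a group.
Here both period and group differ, so the two effects have to be weighed against each other.
B > Ca: relative to Ca, both the across-period and down-group shifts push B's electron affinity up.
O > B: O lies to the right of B in period 2, so the across-period effect alone puts O higher.
Se > O: this pair runs against the simple trend — see the exception note.
F > Se: relative to Se, both the across-period and down-group shifts push F's electron affinity up.
Cl > F: this pair runs against the simple trend — see the exception note.
Note the exception: Se has a higher electron affinity than O, contrary to the simple trend — O's compact 2p subshell gives strong electron–electron repulsion on the added electron.
Note the exception: Cl has a higher electron affinity than F, contrary to the simple trend — F's small 2p subshell makes the incoming electron feel strong e⁻–e⁻ repulsion, so Cl actually releases more energy on gaining an electron.
For reference (kJ/mol): B 27, O 141, F 328, Cl 349, Ca 2, Se 195.
So from lowest to highest: Ca < B < O < Se < F < Cl.

Ca < B < O < Se < F < Cl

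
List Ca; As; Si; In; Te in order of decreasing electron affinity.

Si is in period 3, group 14; Ca is in period 4, group 2; As is in period 4, group 15; In is in period 5, group 13; Te is in period 5, group 16.
Atoms with high Z_eff and room in the valence shell (especially the halogens) have the most exothermic electron affinities.
Neither a single period nor a single group — weigh both effects.
In > Ca: the two effects oppose for this pair; the across-period effect wins (29 vs 2 kJ/mol).
As > In: both effects reinforce here, so As is clearly the higher of the two.
Si > As: the two effects oppose for this pair; the down-group effect wins (134 vs 78 kJ/mol).
Te > Si: period and group pull opposite ways; the across-period shift dominates (190 vs 134 kJ/mol).
For reference (kJ/mol): Si 134, Ca 2, As 78, In 29, Te 190.
So from highest to lowest: Te > Si > As > In > Ca.

Te > Si > As > In > Ca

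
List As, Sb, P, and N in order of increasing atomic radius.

N is in period 2, group 15; P is in period 3, group 15; As is in period 4, group 15; Sb is in period 5, group 15.
Moving right in a period, electrons are added to the same shell under a stronger nuclear pull, so atoms get smaller; moving down, a new shell is opened and atoms get larger.
All are in group 15, so atomic radius increases down the group.
So from smallest to largest: N < P < As < Sb.

N, P, As, Sb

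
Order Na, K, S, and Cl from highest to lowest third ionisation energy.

After 2 electrons have been removed, what remains? Na²⁺ is already 1 electron into the core; K²⁺ is already 1 electron into the core; S²⁺ still has 4 valence electrons; Cl²⁺ still has 5 valence electrons.
Breaking into a closed-shell core is much more expensive than removing a leftover valence electron — K and Na have the largest IE_3 here.
Valence configurations: S²⁺ [Ne]3s²3p², Cl²⁺ [Ne]3s²3p³.
The numbers (kJ/mol): Na 6910, K 4420, S 3357, Cl 3822.
Overall IE_3 order: S < Cl < K < Na.

Na > K > Cl > S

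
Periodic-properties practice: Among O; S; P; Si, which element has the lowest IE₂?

The second ionization energy removes an electron from the +1 ion. For each element: O⁺ still has 5 valence electrons; S⁺ still has 5 valence electrons; P⁺ still has 4 valence electrons; Si⁺ still has 3 valence electrons.
All are still removing valence electrons, so compare the +1 ions as you would atoms: IE_2 generally rises across a period (higher Z_eff) and falls down a group (larger shell), subject to the usual subshell exceptions.
Valence configurations: O⁺ [He]2s²2p³, S⁺ [Ne]3s²3p³, P⁺ [Ne]3s²3p², Si⁺ [Ne]3s²3p¹.
Approximate IE_2 values (kJ/mol): O 3388, S 2252, P 1907, Si 1577.
So the second ionization energies run Si < P < S < O.

Si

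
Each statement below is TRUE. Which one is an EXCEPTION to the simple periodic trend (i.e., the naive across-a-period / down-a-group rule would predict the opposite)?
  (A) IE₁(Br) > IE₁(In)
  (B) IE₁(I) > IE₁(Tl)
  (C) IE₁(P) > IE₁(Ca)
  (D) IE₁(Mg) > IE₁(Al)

The general trend: first ionisation energy increases across a period and decreases down a group.
(A) Br (period 4, group 17) vs In (period 5, group 13): the stated order agrees with the simple trend.
(B) I (period 5, group 17) vs Tl (period 6, group 13): the stated order agrees with the simple trend.
(C) P (period 3, group 15) vs Ca (period 4, group 2): the stated order agrees with the simple trend.
(D) Mg (period 3, group 2) vs Al (period 3, group 13): the stated order contradicts the simple trend.
The exception is (D): Al's single 3p electron is easier to remove than one from Mg's filled 3s².

(D)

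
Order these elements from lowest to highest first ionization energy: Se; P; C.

First ionization energy rises across a period (greater Z_eff holds electrons more tightly) and falls down a group (valence electrons are farther from the nucleus).
These sit on a diagonal, where the across-period and down-group effects partly cancel.
P > Se: period and group pull opposite ways; the down-group shift dominates (1012 vs 941 kJ/mol).
C > P: period and group pull opposite ways; the down-group shift dominates (1086 vs 1012 kJ/mol).
Approximate values (kJ/mol): C 1086, P 1012, Se 941.
So from lowest to highest: Se < P < C.

Se, P, C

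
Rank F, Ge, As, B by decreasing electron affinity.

B is in period 2, group 13; F is in period 2, group 17; Ge is in period 4, group 14; As is in period 4, group 15.
Electron affinity generally becomes more exothermic across a period toward the halogens and less exothermic down a group.
These span different periods and groups, so the two trends combine.
As > B: period and group pull opposite ways; the across-period shift dominates (78 vs 27 kJ/mol).
Ge > As: this pair runs against the simple trend — see the exception note.
F > Ge: both effects reinforce here, so F is clearly the higher of the two.
Note the exception: Ge has a higher electron affinity than As, contrary to the simple trend — adding an electron to As's half-filled 4p³ is unfavourable, so Ge (4p²) has the more exothermic EA.
Tabulated electron affinity (kJ/mol): B 27, F 328, Ge 119, As 78.
So from highest to lowest: F > Ge > As > B.

F > Ge > As > B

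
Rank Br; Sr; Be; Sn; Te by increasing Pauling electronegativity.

Sr < Be < Sn < Te < Br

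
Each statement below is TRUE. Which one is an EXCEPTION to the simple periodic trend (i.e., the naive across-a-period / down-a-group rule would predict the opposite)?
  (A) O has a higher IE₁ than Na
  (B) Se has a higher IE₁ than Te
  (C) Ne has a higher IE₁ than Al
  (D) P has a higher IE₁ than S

(D)

The general trend: IE₁ increases across a period and decreases down a group.
(A) O (period 2, group 16) vs Na (period 3, group 1): the stated order agrees with the simple trend.
(B) Se (period 4, group 16) vs Te (period 5, group 16): the stated order agrees with the simple trend.
(C) Ne (period 2, group 18) vs Al (period 3, group 13): the stated order agrees with the simple trend.
(D) P (period 3, group 15) vs S (period 3, group 16): the stated order contradicts the simple trend.
The exception is (D): S (3p⁴) ionizes more easily than half-filled P (3p³) because the paired 3p electron in S is pushed out by e⁻–e⁻ repulsion.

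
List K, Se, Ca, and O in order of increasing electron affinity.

Ca < K < O < Se

O is in period 2, group 16; K is in period 4, group 1; Ca is in period 4, group 2; Se is in period 4, group 16.
Electron affinity generally becomes more exothermic across a period toward the halogens and less exothermic down a group.
Here both period and group differ, so the two effects have to be weighed against each other.
K > Ca: this pair runs against the simple trend — see the exception note.
O > K: relative to K, both the across-period and down-group shifts push O's electron affinity up.
Se > O: this pair runs against the simple trend — see the exception note.
Note the exception: K has a higher electron affinity than Ca, contrary to the simple trend — adding an electron to Ca (ns²) has to open a new, higher-energy np subshell, which is unfavourable.
Note the exception: Se has a higher electron affinity than O, contrary to the simple trend — O's compact 2p subshell gives strong electron–electron repulsion on the added electron.
Approximate values (kJ/mol): O 141, K 48, Ca 2, Se 195.
So from lowest to highest: Ca < K < O < Se.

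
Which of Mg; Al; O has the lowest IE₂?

Mg

IE_2 is the cost of taking one more electron from the +1 cation: Mg⁺ still has 1 valence electron; Al⁺ still has 2 valence electrons; O⁺ still has 5 valence electrons.
All are still removing valence electrons, so compare the +1 ions as you would atoms: IE_2 generally rises across a period (higher Z_eff) and falls down a group (larger shell), subject to the usual subshell exceptions.
Valence configurations: Mg⁺ [Ne]3s¹, Al⁺ [Ne]3s², O⁺ [He]2s²2p³.
Tabulated IE_2 (kJ/mol): Mg 1451, Al 1817, O 3388.
Hence IE_2: Mg < Al < O.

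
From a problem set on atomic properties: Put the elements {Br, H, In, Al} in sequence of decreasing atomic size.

In > Al > Br > H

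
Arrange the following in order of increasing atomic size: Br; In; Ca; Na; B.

B, Br, In, Na, Ca

B is in period 2, group 13; Na is in period 3, group 1; Ca is in period 4, group 2; Br is in period 4, group 17; In is in period 5, group 13.
Radius decreases left→right (rising Z_eff, same n) and increases top→bottom (higher n).
Here both period and group differ, so the two effects have to be weighed against each other.
Br > B: period and group pull opposite ways; the down-group shift dominates (114 vs 85 pm).
In > Br: both effects reinforce here, so In is clearly the larger of the two.
Na > In: period and group pull opposite ways; the across-period shift dominates (155 vs 142 pm).
Ca > Na: period and group pull opposite ways; the down-group shift dominates (171 vs 155 pm).
Tabulated atomic radius (pm): B 85, Na 155, Ca 171, Br 114, In 142.
So from smallest to largest: B < Br < In < Na < Ca.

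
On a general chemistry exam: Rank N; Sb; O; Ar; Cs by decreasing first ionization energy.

Ar > N > O > Sb > Cs

N is in period 2, group 15; O is in period 2, group 16; Ar is in period 3, group 18; Sb is in period 5, group 15; Cs is in period 6, group 1.
First ionization energy rises across a period (greater Z_eff holds electrons more tightly) and falls down a group (valence electrons are farther from the nucleus).
These span different periods and groups, so the two trends combine.
Sb > Cs: relative to Cs, both the across-period and down-group shifts push Sb's first ionization energy up.
O > Sb: relative to Sb, both the across-period and down-group shifts push O's first ionization energy up.
N > O: this pair runs against the simple trend — see the exception note.
Ar > N: period and group pull opposite ways; the across-period shift dominates (1521 vs 1402 kJ/mol).
Note the exception: N has a higher first ionization energy than O, contrary to the simple trend — pairing an electron in O's 2p⁴ costs repulsion energy, so O ionizes more easily than half-filled N (2p³).
Tabulated first ionization energy (kJ/mol): N 1402, O 1314, Ar 1521, Sb 831, Cs 376.
So from highest to lowest: Ar > N > O > Sb > Cs.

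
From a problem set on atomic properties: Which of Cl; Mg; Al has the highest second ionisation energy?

Cl

The second ionization energy removes an electron from the +1 ion. For each element: Cl⁺ still has 6 valence electrons; Mg⁺ still has 1 valence electron; Al⁺ still has 2 valence electrons.
All are still removing valence electrons, so compare the +1 ions as you would atoms: IE_2 generally rises across a period (higher Z_eff) and falls down a group (larger shell), subject to the usual subshell exceptions.
Valence configurations: Cl⁺ [Ne]3s²3p⁴, Mg⁺ [Ne]3s¹, Al⁺ [Ne]3s².
The numbers (kJ/mol): Cl 2298, Mg 1451, Al 1817.
Putting it together, IE_2: Mg < Al < Cl.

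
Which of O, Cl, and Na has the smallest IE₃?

After 2 electrons have been removed, what remains? O²⁺ still has 4 valence electrons; Cl²⁺ still has 5 valence electrons; Na²⁺ is already 1 electron into the core.
Breaking into a closed-shell core is much more expensive than removing a leftover valence electron — Na has the largest IE_3 here.
Valence configurations: O²⁺ [He]2s²2p², Cl²⁺ [Ne]3s²3p³.
Approximate IE_3 values (kJ/mol): O 5300, Cl 3822, Na 6910.
Hence IE_3: Cl < O < Na.

Cl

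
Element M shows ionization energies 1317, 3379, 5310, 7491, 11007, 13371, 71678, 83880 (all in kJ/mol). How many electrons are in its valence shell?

Look for the largest jump between consecutive ionization energies: IE7/IE6 ≈ 5.4, far larger than any earlier ratio.
That jump marks the point where a core electron is being removed. So the atom has 6 valence electrons.

6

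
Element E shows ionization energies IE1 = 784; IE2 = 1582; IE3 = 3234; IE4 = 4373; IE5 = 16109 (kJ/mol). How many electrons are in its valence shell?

4

Look for the largest jump between consecutive ionization energies: IE5/IE4 ≈ 3.7, far larger than any earlier ratio.
That jump marks the point where a core electron is being removed. So the atom has 4 valence electrons.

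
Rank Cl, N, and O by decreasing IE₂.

O > N > Cl

The second ionization energy removes an electron from the +1 ion. For each element: Cl⁺ still has 6 valence electrons; N⁺ still has 4 valence electrons; O⁺ still has 5 valence electrons.
All are still removing valence electrons, so compare the +1 ions as you would atoms: IE_2 generally rises across a period (higher Z_eff) and falls down a group (larger shell), subject to the usual subshell exceptions.
Valence configurations: Cl⁺ [Ne]3s²3p⁴, N⁺ [He]2s²2p², O⁺ [He]2s²2p³.
Approximate IE_2 values (kJ/mol): Cl 2298, N 2856, O 3388.
Overall IE_2 order: Cl < N < O.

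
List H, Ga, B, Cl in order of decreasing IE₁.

H, Cl, B, Ga

H is in period 1, group 1; B is in period 2, group 13; Cl is in period 3, group 17; Ga is in period 4, group 13.
Removing the outermost electron gets harder across a period and easier down a group.
These span different periods and groups, so the two trends combine.
B > Ga: they share group 13; the group trend gives B the larger value.
Cl > B: the two effects oppose for this pair; the across-period effect wins (1251 vs 801 kJ/mol).
H > Cl: the two effects oppose for this pair; the down-group effect wins (1312 vs 1251 kJ/mol).
Approximate values (kJ/mol): H 1312, B 801, Cl 1251, Ga 579.
So from highest to lowest: H > Cl > B > Ga.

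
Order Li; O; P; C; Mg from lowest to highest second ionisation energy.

Consider each +1 ion: Li⁺ is the bare [He] core; O⁺ still has 5 valence electrons; P⁺ still has 4 valence electrons; C⁺ still has 3 valence electrons; Mg⁺ still has 1 valence electron.
Core electrons are held far more tightly than valence electrons, so Li tops the IE_2 order.
Valence configurations: O⁺ [He]2s²2p³, P⁺ [Ne]3s²3p², C⁺ [He]2s²2p¹, Mg⁺ [Ne]3s¹.
The numbers (kJ/mol): Li 7298, O 3388, P 1907, C 2353, Mg 1451.
So the second ionization energies run Mg < P < C < O < Li.

Mg < P < C < O < Li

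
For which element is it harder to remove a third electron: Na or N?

Na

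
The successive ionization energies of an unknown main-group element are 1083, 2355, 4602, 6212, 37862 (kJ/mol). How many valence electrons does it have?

Look for the largest jump between consecutive ionization energies: IE5/IE4 ≈ 6.1, far larger than any earlier ratio.
That jump marks the point where a core electron is being removed. So the atom has 4 valence electrons.

4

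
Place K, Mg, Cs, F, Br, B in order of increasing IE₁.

B is in period 2, group 13; F is in period 2, group 17; Mg is in period 3, group 2; K is in period 4, group 1; Br is in period 4, group 17; Cs is in period 6, group 1.
Across a period the outer electron is held more tightly (higher IE₁); down a group it sits in a higher shell, more shielded, and comes off more easily.
These span different periods and groups, so the two trends combine.
K > Cs: K sits above Cs in group 1, so the down-group effect alone puts K higher.
Mg > K: both effects reinforce here, so Mg is clearly the higher of the two.
B > Mg: both effects reinforce here, so B is clearly the higher of the two.
Br > B: the two effects oppose for this pair; the across-period effect wins (1140 vs 801 kJ/mol).
F > Br: they share group 17; the group trend gives F the larger value.
Approximate values (kJ/mol): B 801, F 1681, Mg 738, K 419, Br 1140, Cs 376.
So from lowest to highest: Cs < K < Mg < B < Br < F.

Cs < K < Mg < B < Br < F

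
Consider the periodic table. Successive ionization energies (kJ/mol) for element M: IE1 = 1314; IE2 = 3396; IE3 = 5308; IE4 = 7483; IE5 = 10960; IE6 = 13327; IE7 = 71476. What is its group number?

Group 16

Look for the largest jump between consecutive ionization energies: IE7/IE6 ≈ 5.4, far larger than any earlier ratio.
That jump marks the point where a core electron is being removed. So the atom has 6 valence electrons.
A main-group element with 6 valence electrons is in group 16.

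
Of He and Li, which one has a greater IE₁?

He

First ionization energy rises across a period (greater Z_eff holds electrons more tightly) and falls down a group (valence electrons are farther from the nucleus).
Here both period and group differ, so the two effects have to be weighed against each other.
He > Li: relative to Li, both the across-period and down-group shifts push He's first ionization energy up.
Approximate values (kJ/mol): He 2372, Li 520.
So He has the greater IE₁ (He > Li).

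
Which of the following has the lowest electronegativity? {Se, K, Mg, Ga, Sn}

Mg is in period 3, group 2; K is in period 4, group 1; Ga is in period 4, group 13; Se is in period 4, group 16; Sn is in period 5, group 14.
Electronegativity increases across a period and decreases down a group, tracking effective nuclear charge and atomic size.
These span different periods and groups, so the two trends combine.
Mg > K: relative to K, both the across-period and down-group shifts push Mg's electronegativity up.
Ga > Mg: the two effects oppose for this pair; the across-period effect wins (1.81 vs 1.31).
Sn > Ga: the two effects oppose for this pair; the across-period effect wins (1.96 vs 1.81).
Se > Sn: both effects reinforce here, so Se is clearly the higher of the two.
For reference (Pauling): Mg 1.31, K 0.82, Ga 1.81, Se 2.55, Sn 1.96.
The lowest electronegativity among these belongs to K.

K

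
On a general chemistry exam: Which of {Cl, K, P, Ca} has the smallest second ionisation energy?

Ca

After 1 electron has been removed, what remains? Cl⁺ still has 6 valence electrons; K⁺ is the bare [Ar] core; P⁺ still has 4 valence electrons; Ca⁺ still has 1 valence electron.
Core electrons are held far more tightly than valence electrons, so K tops the IE_2 order.
Valence configurations: Cl⁺ [Ne]3s²3p⁴, P⁺ [Ne]3s²3p², Ca⁺ [Ar]4s¹.
Approximate IE_2 values (kJ/mol): Cl 2298, K 3052, P 1907, Ca 1145.
Putting it together, IE_2: Ca < P < Cl < K.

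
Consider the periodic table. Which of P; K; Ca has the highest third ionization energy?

IE_3 is the cost of taking one more electron from the +2 cation: P²⁺ still has 3 valence electrons; K²⁺ is already 1 electron into the core; Ca²⁺ is the bare [Ar] core.
Pulling an electron out of a noble-gas core costs far more than removing a remaining valence electron, so K and Ca sit at the high end of IE_3.
Approximate IE_3 values (kJ/mol): P 2914, K 4420, Ca 4912.
So the third ionization energies run P < K < Ca.

Ca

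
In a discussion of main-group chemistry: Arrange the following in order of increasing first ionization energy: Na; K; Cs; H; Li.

Cs < K < Na < Li < H

H is in period 1, group 1; Li is in period 2, group 1; Na is in period 3, group 1; K is in period 4, group 1; Cs is in period 6, group 1.
First ionization energy rises across a period (greater Z_eff holds electrons more tightly) and falls down a group (valence electrons are farther from the nucleus).
All are in group 1, so first ionization energy increases up the group.
So from lowest to highest: Cs < K < Na < Li < H.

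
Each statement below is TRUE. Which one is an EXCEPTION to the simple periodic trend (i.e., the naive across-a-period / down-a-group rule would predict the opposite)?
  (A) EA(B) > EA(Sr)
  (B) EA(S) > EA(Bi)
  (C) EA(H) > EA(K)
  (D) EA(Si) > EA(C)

The general trend: electron affinity increases across a period and decreases down a group.
(A) B (period 2, group 13) vs Sr (period 5, group 2): the stated order agrees with the simple trend.
(B) S (period 3, group 16) vs Bi (period 6, group 15): the stated order agrees with the simple trend.
(C) H (period 1, group 1) vs K (period 4, group 1): the stated order agrees with the simple trend.
(D) Si (period 3, group 14) vs C (period 2, group 14): the stated order contradicts the simple trend.
The exception is (D): Si's larger, more diffuse 3p orbitals accept an added electron slightly more readily than C's compact 2p.

(D)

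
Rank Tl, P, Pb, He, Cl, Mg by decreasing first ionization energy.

He > Cl > P > Mg > Pb > Tl

First ionization energy rises across a period (greater Z_eff holds electrons more tightly) and falls down a group (valence electrons are farther from the nucleus).
Here both period and group differ, so the two effects have to be weighed against each other.
Pb > Tl: Pb lies to the right of Tl in period 6, so the across-period effect alone puts Pb higher.
Mg > Pb: period and group pull opposite ways; the down-group shift dominates (738 vs 716 kJ/mol).
P > Mg: P lies to the right of Mg in period 3, so the across-period effect alone puts P higher.
Cl > P: both are in period 3; the period trend gives Cl the larger value.
He > Cl: both effects reinforce here, so He is clearly the higher of the two.
Tabulated first ionization energy (kJ/mol): He 2372, Mg 738, P 1012, Cl 1251, Tl 589, Pb 716.
So from highest to lowest: He > Cl > P > Mg > Pb > Tl.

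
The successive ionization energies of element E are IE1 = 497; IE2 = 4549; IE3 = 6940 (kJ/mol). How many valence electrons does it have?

Look for the largest jump between consecutive ionization energies: IE2/IE1 ≈ 9.2, far larger than any earlier ratio.
That jump marks the point where a core electron is being removed. So the atom has 1 valence electron.

1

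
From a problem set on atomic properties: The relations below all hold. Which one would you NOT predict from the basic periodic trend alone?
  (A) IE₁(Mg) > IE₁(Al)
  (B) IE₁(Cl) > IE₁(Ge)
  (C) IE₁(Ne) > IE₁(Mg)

The general trend: IE₁ increases across a period and decreases down a group.
(A) Mg (period 3, group 2) vs Al (period 3, group 13): the stated order contradicts the simple trend.
(B) Cl (period 3, group 17) vs Ge (period 4, group 14): the stated order agrees with the simple trend.
(C) Ne (period 2, group 18) vs Mg (period 3, group 2): the stated order agrees with the simple trend.
The exception is (A): Al's single 3p electron is easier to remove than one from Mg's filled 3s².

(A)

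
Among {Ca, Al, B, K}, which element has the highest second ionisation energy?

K

After 1 electron has been removed, what remains? Ca⁺ still has 1 valence electron; Al⁺ still has 2 valence electrons; B⁺ still has 2 valence electrons; K⁺ is the bare [Ar] core.
Breaking into a closed-shell core is much more expensive than removing a leftover valence electron — K has the largest IE_2 here.
Valence configurations: Ca⁺ [Ar]4s¹, Al⁺ [Ne]3s², B⁺ [He]2s².
The numbers (kJ/mol): Ca 1145, Al 1817, B 2427, K 3052.
Putting it together, IE_2: Ca < Al < B < K.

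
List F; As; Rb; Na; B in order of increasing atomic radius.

F, B, As, Na, Rb

B is in period 2, group 13; F is in period 2, group 17; Na is in period 3, group 1; As is in period 4, group 15; Rb is in period 5, group 1.
Atomic radius shrinks across a period as nuclear charge pulls the same shell inward, and grows down a group as new shells are added.
Neither a single period nor a single group — weigh both effects.
B > F: B lies to the left of F in period 2, so the across-period effect alone puts B larger.
As > B: the two effects oppose for this pair; the down-group effect wins (121 vs 85 pm).
Na > As: the two effects oppose for this pair; the across-period effect wins (155 vs 121 pm).
Rb > Na: Rb sits below Na in group 1, so the down-group effect alone puts Rb larger.
For reference (pm): B 85, F 64, Na 155, As 121, Rb 210.
So from smallest to largest: F < B < As < Na < Rb.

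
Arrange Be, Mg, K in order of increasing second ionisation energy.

Mg, Be, K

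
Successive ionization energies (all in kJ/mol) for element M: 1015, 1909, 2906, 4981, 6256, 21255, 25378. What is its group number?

Group 15

Look for the largest jump between consecutive ionization energies: IE6/IE5 ≈ 3.4, far larger than any earlier ratio.
That jump marks the point where a core electron is being removed. So the atom has 5 valence electrons.
A main-group element with 5 valence electrons is in group 15.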